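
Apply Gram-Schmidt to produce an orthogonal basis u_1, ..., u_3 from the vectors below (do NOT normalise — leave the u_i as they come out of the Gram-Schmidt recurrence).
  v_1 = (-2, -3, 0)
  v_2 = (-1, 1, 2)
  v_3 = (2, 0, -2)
Orthogonal basis:
  u_1 = (-2, -3, 0)
  u_2 = (-15/13, 10/13, 2)
  u_3 = (12/77, -8/77, 10/77)

Apply the Gram-Schmidt recurrence
  u_1 = v_1
  u_i = v_i − Σ_{j<i} ((v_i · u_j) / (u_j · u_j)) · u_j.

Step by step this gives:
  u_1 = (-2, -3, 0)
  u_2 = (-15/13, 10/13, 2)
  u_3 = (12/77, -8/77, 10/77)

Orthogonality check:
  u_2 · u_1 = 0 (should be 0)
  u_3 · u_1 = 0 (should be 0)
  u_3 · u_2 = 0 (should be 0)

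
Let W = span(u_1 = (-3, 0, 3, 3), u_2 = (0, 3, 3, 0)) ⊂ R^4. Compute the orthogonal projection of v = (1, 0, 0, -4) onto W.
proj_W(v) = (2, 1, -1, -2)

Set up U = [u_1 | ... | u_2] ∈ R^(4×2). The projector onto W = col(U) is P = U (U^T U)^(-1) U^T.
Compute U^T U =
  [27, 9]
  [9, 18],
and U^T v = (-15, 0).
Solve U^T U · c = U^T v for the coefficients: c = (-2/3, 1/3). The projection is proj_W(v) = U c.
Check: (v - proj_W(v)) · u_1 = 0  (should be 0).
Check: (v - proj_W(v)) · u_2 = 0  (should be 0).
Result: proj_W(v) = (2, 1, -1, -2).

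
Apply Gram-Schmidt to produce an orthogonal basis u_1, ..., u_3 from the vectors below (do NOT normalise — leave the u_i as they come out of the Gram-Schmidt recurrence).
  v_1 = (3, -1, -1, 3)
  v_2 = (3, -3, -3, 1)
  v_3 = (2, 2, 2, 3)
Orthogonal basis:
  u_1 = (3, -1, -1, 3)
  u_2 = (3/10, -21/10, -21/10, -17/10)
  u_3 = (40/59, 15/59, 15/59, -30/59)

Apply the Gram-Schmidt recurrence
  u_1 = v_1
  u_i = v_i − Σ_{j<i} ((v_i · u_j) / (u_j · u_j)) · u_j.

Step by step this gives:
  u_1 = (3, -1, -1, 3)
  u_2 = (3/10, -21/10, -21/10, -17/10)
  u_3 = (40/59, 15/59, 15/59, -30/59)

Orthogonality check:
  u_2 · u_1 = 0 (should be 0)
  u_3 · u_1 = 0 (should be 0)
  u_3 · u_2 = 0 (should be 0)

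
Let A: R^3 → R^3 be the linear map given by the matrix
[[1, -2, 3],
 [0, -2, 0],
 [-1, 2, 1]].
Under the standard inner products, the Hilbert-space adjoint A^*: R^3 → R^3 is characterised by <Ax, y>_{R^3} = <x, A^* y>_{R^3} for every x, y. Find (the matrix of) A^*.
A^* = A^T =
[[1, 0, -1],
 [-2, -2, 2],
 [3, 0, 1]]

For real matrices with standard dot products, the defining identity <Ax, y> = <x, A^* y> gives (Ax)^T y = x^T (A^*) y, i.e. x^T A^T y = x^T (A^*) y. Since this holds for all x, y, we must have A^* = A^T. Therefore
A^* =
[[1, 0, -1],
 [-2, -2, 2],
 [3, 0, 1]].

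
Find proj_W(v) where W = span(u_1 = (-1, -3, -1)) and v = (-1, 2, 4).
proj_W(v) = (9/11, 27/11, 9/11)

Set up U = [u_1 | ... | u_1] ∈ R^(3×1). The projector onto W = col(U) is P = U (U^T U)^(-1) U^T.
Compute U^T U =
  [11],
and U^T v = (-9).
Solve U^T U · c = U^T v for the coefficients: c = (-9/11). The projection is proj_W(v) = U c.
Check: (v - proj_W(v)) · u_1 = 0  (should be 0).
Result: proj_W(v) = (9/11, 27/11, 9/11).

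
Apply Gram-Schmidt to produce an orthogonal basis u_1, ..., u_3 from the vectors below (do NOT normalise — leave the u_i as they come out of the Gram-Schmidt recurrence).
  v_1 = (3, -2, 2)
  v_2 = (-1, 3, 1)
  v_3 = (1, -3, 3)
Orthogonal basis:
  u_1 = (3, -2, 2)
  u_2 = (4/17, 37/17, 31/17)
  u_3 = (-112/69, -70/69, 98/69)

Apply the Gram-Schmidt recurrence
  u_1 = v_1
  u_i = v_i − Σ_{j<i} ((v_i · u_j) / (u_j · u_j)) · u_j.

Step by step this gives:
  u_1 = (3, -2, 2)
  u_2 = (4/17, 37/17, 31/17)
  u_3 = (-112/69, -70/69, 98/69)

Orthogonality check:
  u_2 · u_1 = 0 (should be 0)
  u_3 · u_1 = 0 (should be 0)
  u_3 · u_2 = 0 (should be 0)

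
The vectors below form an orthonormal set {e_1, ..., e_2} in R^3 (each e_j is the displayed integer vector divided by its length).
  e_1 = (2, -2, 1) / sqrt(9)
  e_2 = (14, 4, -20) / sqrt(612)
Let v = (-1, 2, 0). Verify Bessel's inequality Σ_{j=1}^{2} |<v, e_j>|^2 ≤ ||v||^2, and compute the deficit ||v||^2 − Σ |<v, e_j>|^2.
Σ |<v, e_j>|^2 = 69/17; ||v||^2 = 5; deficit = 16/17

Write each e_j = u_j / sqrt(<u_j, u_j>) where u_j is the displayed integer vector. Then <v, e_j> = <v, u_j> / sqrt(<u_j, u_j>), so |<v, e_j>|^2 = <v, u_j>^2 / <u_j, u_j>.
Coefficients: <v, e_1> = -6/sqrt(9), <v, e_2> = -6/sqrt(612).
Square and sum: Σ |<v, e_j>|^2 = 69/17.
Compute ||v||^2 = v·v = 5.
Deficit = 5 − 69/17 = 16/17 ≥ 0, confirming Bessel's inequality. (The deficit equals ||v − Σ <v,e_j> e_j||^2, the squared distance from v to span{e_j}.)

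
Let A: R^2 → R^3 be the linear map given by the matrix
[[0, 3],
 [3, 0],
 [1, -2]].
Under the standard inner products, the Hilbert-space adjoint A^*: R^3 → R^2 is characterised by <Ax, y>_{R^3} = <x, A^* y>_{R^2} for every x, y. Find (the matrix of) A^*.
A^* = A^T =
[[0, 3, 1],
 [3, 0, -2]]

For real matrices with standard dot products, the defining identity <Ax, y> = <x, A^* y> gives (Ax)^T y = x^T (A^*) y, i.e. x^T A^T y = x^T (A^*) y. Since this holds for all x, y, we must have A^* = A^T. Therefore
A^* =
[[0, 3, 1],
 [3, 0, -2]].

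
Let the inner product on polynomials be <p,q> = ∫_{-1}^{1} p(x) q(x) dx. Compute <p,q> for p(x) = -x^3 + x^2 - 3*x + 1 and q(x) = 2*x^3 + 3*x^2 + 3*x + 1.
<p,q> = -452/105

Expand the product: p(x)·q(x) = -2*x^6 - x^5 - 6*x^4 - 5*x^3 - 5*x^2 + 1.
∫_{-1}^{1} of each monomial x^k gives [2/(k+1) if k even, 0 if k odd]. Integrating term-by-term (or equivalently evaluating the antiderivative F(x) = -2*x^7/7 - x^6/6 - 6*x^5/5 - 5*x^4/4 - 5*x^3/3 + x at the endpoints):
  F(1) − F(−1) = -1499/420 − (103/140) = -452/105.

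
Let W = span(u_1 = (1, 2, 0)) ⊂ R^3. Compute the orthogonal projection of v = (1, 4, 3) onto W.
proj_W(v) = (9/5, 18/5, 0)

Set up U = [u_1 | ... | u_1] ∈ R^(3×1). The projector onto W = col(U) is P = U (U^T U)^(-1) U^T.
Compute U^T U =
  [5],
and U^T v = (9).
Solve U^T U · c = U^T v for the coefficients: c = (9/5). The projection is proj_W(v) = U c.
Check: (v - proj_W(v)) · u_1 = 0  (should be 0).
Result: proj_W(v) = (9/5, 18/5, 0).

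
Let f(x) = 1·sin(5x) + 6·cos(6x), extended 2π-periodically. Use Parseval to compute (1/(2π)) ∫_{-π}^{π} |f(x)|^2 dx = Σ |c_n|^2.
Σ |c_n|^2 = 37/2

Expand |f|^2 and use orthogonality of {sin(nx), cos(mx)} on [-π, π]:
  ∫_{-π}^{π} sin(nx)^2 dx = π, ∫ cos(mx)^2 dx = π, and cross terms integrate to 0.
So ∫_{-π}^{π} f(x)^2 dx = 1^2 · π + 6^2 · π = (1 + 36)π.
Divide by 2π: (1 + 36)/2 = 37/2.
By Parseval, this equals Σ |c_n|^2.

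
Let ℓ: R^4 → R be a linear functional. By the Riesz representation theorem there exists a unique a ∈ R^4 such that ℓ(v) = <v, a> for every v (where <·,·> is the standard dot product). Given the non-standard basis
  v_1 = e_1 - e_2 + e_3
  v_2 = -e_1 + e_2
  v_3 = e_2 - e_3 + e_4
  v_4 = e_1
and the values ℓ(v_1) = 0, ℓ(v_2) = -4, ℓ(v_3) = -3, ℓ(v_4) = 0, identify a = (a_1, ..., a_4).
a = (0, -4, -4, -3)

Write a = (a_1, ..., a_4) in the standard basis. For each basis vector v_i, ℓ(v_i) = <v_i, a> is a linear equation in the a_j's. Collect the n equations into a matrix system V a = ℓ, where row i of V is v_i (expressed in the standard basis). Since V is invertible (lower-triangular with 1s on the diagonal, up to permutation), solve by back-substitution:
  V =
[[1, -1, 1, 0],
 [-1, 1, 0, 0],
 [0, 1, -1, 1],
 [1, 0, 0, 0]]
  V a = (0, -4, -3, 0)
Solving gives a = (0, -4, -4, -3).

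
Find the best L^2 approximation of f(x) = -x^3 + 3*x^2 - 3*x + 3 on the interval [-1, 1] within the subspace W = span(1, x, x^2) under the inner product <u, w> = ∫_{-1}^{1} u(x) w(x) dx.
g(x) = 3*x^2 - 18*x/5 + 3

The best approximation g ∈ W is the orthogonal projection of f onto W. Writing g = a_0 + a_1 x + a_2 x^2, the coefficients solve the normal equations G · a = b where
  G_{ij} = <φ_i, φ_j> and b_i = <f, φ_i>, with φ_0 = 1, φ_1 = x, φ_2 = x^2.
G =
  [2, 0, 2/3]
  [0, 2/3, 0]
  [2/3, 0, 2/5],
b = (8, -12/5, 16/5).
Solving gives a_0 = 3, a_1 = -18/5, a_2 = 3, so
  g(x) = 3*x^2 - 18*x/5 + 3.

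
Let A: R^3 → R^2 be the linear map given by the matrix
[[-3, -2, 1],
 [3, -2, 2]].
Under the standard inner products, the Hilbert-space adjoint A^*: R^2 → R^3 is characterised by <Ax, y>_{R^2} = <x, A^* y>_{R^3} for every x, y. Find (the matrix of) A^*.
A^* = A^T =
[[-3, 3],
 [-2, -2],
 [1, 2]]

For real matrices with standard dot products, the defining identity <Ax, y> = <x, A^* y> gives (Ax)^T y = x^T (A^*) y, i.e. x^T A^T y = x^T (A^*) y. Since this holds for all x, y, we must have A^* = A^T. Therefore
A^* =
[[-3, 3],
 [-2, -2],
 [1, 2]].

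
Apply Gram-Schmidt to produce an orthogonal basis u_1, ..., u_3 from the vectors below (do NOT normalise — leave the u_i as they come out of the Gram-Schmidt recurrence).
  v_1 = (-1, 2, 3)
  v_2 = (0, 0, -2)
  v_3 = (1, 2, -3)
Orthogonal basis:
  u_1 = (-1, 2, 3)
  u_2 = (-3/7, 6/7, -5/7)
  u_3 = (8/5, 4/5, 0)

Apply the Gram-Schmidt recurrence
  u_1 = v_1
  u_i = v_i − Σ_{j<i} ((v_i · u_j) / (u_j · u_j)) · u_j.

Step by step this gives:
  u_1 = (-1, 2, 3)
  u_2 = (-3/7, 6/7, -5/7)
  u_3 = (8/5, 4/5, 0)

Orthogonality check:
  u_2 · u_1 = 0 (should be 0)
  u_3 · u_1 = 0 (should be 0)
  u_3 · u_2 = 0 (should be 0)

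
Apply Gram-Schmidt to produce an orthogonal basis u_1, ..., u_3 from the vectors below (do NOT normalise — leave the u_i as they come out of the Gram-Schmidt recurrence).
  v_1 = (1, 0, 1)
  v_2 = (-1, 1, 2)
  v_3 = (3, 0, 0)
Orthogonal basis:
  u_1 = (1, 0, 1)
  u_2 = (-3/2, 1, 3/2)
  u_3 = (3/11, 9/11, -3/11)

Apply the Gram-Schmidt recurrence
  u_1 = v_1
  u_i = v_i − Σ_{j<i} ((v_i · u_j) / (u_j · u_j)) · u_j.

Step by step this gives:
  u_1 = (1, 0, 1)
  u_2 = (-3/2, 1, 3/2)
  u_3 = (3/11, 9/11, -3/11)

Orthogonality check:
  u_2 · u_1 = 0 (should be 0)
  u_3 · u_1 = 0 (should be 0)
  u_3 · u_2 = 0 (should be 0)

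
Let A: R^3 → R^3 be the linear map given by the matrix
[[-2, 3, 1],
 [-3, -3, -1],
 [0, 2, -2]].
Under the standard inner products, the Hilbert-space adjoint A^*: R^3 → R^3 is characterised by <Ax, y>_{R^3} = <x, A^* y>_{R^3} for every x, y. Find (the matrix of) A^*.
A^* = A^T =
[[-2, -3, 0],
 [3, -3, 2],
 [1, -1, -2]]

For real matrices with standard dot products, the defining identity <Ax, y> = <x, A^* y> gives (Ax)^T y = x^T (A^*) y, i.e. x^T A^T y = x^T (A^*) y. Since this holds for all x, y, we must have A^* = A^T. Therefore
A^* =
[[-2, -3, 0],
 [3, -3, 2],
 [1, -1, -2]].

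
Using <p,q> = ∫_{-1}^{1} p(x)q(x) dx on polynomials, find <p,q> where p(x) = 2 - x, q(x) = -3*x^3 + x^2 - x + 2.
<p,q> = 56/5

Expand the product: p(x)·q(x) = 3*x^4 - 7*x^3 + 3*x^2 - 4*x + 4.
∫_{-1}^{1} of each monomial x^k gives [2/(k+1) if k even, 0 if k odd]. Integrating term-by-term (or equivalently evaluating the antiderivative F(x) = 3*x^5/5 - 7*x^4/4 + x^3 - 2*x^2 + 4*x at the endpoints):
  F(1) − F(−1) = 37/20 − (-187/20) = 56/5.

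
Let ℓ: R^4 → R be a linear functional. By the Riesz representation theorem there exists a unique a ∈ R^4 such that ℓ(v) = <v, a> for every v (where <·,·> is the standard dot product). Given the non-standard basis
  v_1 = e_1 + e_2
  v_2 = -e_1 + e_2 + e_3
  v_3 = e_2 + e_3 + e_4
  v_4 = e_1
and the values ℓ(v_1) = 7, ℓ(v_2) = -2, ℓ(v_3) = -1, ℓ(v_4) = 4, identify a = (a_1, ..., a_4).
a = (4, 3, -1, -3)

Write a = (a_1, ..., a_4) in the standard basis. For each basis vector v_i, ℓ(v_i) = <v_i, a> is a linear equation in the a_j's. Collect the n equations into a matrix system V a = ℓ, where row i of V is v_i (expressed in the standard basis). Since V is invertible (lower-triangular with 1s on the diagonal, up to permutation), solve by back-substitution:
  V =
[[1, 1, 0, 0],
 [-1, 1, 1, 0],
 [0, 1, 1, 1],
 [1, 0, 0, 0]]
  V a = (7, -2, -1, 4)
Solving gives a = (4, 3, -1, -3).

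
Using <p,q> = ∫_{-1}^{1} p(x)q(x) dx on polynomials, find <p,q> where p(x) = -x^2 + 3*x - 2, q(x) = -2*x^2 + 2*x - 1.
<p,q> = 182/15

Expand the product: p(x)·q(x) = 2*x^4 - 8*x^3 + 11*x^2 - 7*x + 2.
∫_{-1}^{1} of each monomial x^k gives [2/(k+1) if k even, 0 if k odd]. Integrating term-by-term (or equivalently evaluating the antiderivative F(x) = 2*x^5/5 - 2*x^4 + 11*x^3/3 - 7*x^2/2 + 2*x at the endpoints):
  F(1) − F(−1) = 17/30 − (-347/30) = 182/15.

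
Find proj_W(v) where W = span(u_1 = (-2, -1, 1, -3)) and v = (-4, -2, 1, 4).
proj_W(v) = (2/15, 1/15, -1/15, 1/5)

Set up U = [u_1 | ... | u_1] ∈ R^(4×1). The projector onto W = col(U) is P = U (U^T U)^(-1) U^T.
Compute U^T U =
  [15],
and U^T v = (-1).
Solve U^T U · c = U^T v for the coefficients: c = (-1/15). The projection is proj_W(v) = U c.
Check: (v - proj_W(v)) · u_1 = 0  (should be 0).
Result: proj_W(v) = (2/15, 1/15, -1/15, 1/5).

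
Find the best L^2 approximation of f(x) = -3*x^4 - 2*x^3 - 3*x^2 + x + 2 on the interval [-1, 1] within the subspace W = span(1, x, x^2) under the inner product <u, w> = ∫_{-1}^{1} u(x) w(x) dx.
g(x) = -39*x^2/7 - x/5 + 79/35

The best approximation g ∈ W is the orthogonal projection of f onto W. Writing g = a_0 + a_1 x + a_2 x^2, the coefficients solve the normal equations G · a = b where
  G_{ij} = <φ_i, φ_j> and b_i = <f, φ_i>, with φ_0 = 1, φ_1 = x, φ_2 = x^2.
G =
  [2, 0, 2/3]
  [0, 2/3, 0]
  [2/3, 0, 2/5],
b = (4/5, -2/15, -76/105).
Solving gives a_0 = 79/35, a_1 = -1/5, a_2 = -39/7, so
  g(x) = -39*x^2/7 - x/5 + 79/35.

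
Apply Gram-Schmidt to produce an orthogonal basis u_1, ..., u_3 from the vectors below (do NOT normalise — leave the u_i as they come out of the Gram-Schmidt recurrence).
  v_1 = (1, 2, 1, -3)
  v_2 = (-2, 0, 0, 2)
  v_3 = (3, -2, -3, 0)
Orthogonal basis:
  u_1 = (1, 2, 1, -3)
  u_2 = (-22/15, 16/15, 8/15, 2/5)
  u_3 = (1/14, 6/7, -11/7, 1/14)

Apply the Gram-Schmidt recurrence
  u_1 = v_1
  u_i = v_i − Σ_{j<i} ((v_i · u_j) / (u_j · u_j)) · u_j.

Step by step this gives:
  u_1 = (1, 2, 1, -3)
  u_2 = (-22/15, 16/15, 8/15, 2/5)
  u_3 = (1/14, 6/7, -11/7, 1/14)

Orthogonality check:
  u_2 · u_1 = 0 (should be 0)
  u_3 · u_1 = 0 (should be 0)
  u_3 · u_2 = 0 (should be 0)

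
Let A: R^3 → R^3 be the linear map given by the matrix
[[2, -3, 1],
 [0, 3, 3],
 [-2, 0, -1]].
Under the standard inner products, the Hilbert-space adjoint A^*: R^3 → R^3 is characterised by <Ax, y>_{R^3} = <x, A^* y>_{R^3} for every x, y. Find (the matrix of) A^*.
A^* = A^T =
[[2, 0, -2],
 [-3, 3, 0],
 [1, 3, -1]]

For real matrices with standard dot products, the defining identity <Ax, y> = <x, A^* y> gives (Ax)^T y = x^T (A^*) y, i.e. x^T A^T y = x^T (A^*) y. Since this holds for all x, y, we must have A^* = A^T. Therefore
A^* =
[[2, 0, -2],
 [-3, 3, 0],
 [1, 3, -1]].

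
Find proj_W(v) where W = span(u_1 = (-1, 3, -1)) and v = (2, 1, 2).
proj_W(v) = (1/11, -3/11, 1/11)

Set up U = [u_1 | ... | u_1] ∈ R^(3×1). The projector onto W = col(U) is P = U (U^T U)^(-1) U^T.
Compute U^T U =
  [11],
and U^T v = (-1).
Solve U^T U · c = U^T v for the coefficients: c = (-1/11). The projection is proj_W(v) = U c.
Check: (v - proj_W(v)) · u_1 = 0  (should be 0).
Result: proj_W(v) = (1/11, -3/11, 1/11).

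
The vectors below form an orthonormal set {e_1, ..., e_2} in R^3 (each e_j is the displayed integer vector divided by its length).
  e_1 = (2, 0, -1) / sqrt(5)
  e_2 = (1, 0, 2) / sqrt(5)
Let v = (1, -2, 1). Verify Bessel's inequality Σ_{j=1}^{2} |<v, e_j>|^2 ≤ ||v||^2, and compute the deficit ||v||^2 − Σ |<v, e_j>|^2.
Σ |<v, e_j>|^2 = 2; ||v||^2 = 6; deficit = 4

Write each e_j = u_j / sqrt(<u_j, u_j>) where u_j is the displayed integer vector. Then <v, e_j> = <v, u_j> / sqrt(<u_j, u_j>), so |<v, e_j>|^2 = <v, u_j>^2 / <u_j, u_j>.
Coefficients: <v, e_1> = 1/sqrt(5), <v, e_2> = 3/sqrt(5).
Square and sum: Σ |<v, e_j>|^2 = 2.
Compute ||v||^2 = v·v = 6.
Deficit = 6 − 2 = 4 ≥ 0, confirming Bessel's inequality. (The deficit equals ||v − Σ <v,e_j> e_j||^2, the squared distance from v to span{e_j}.)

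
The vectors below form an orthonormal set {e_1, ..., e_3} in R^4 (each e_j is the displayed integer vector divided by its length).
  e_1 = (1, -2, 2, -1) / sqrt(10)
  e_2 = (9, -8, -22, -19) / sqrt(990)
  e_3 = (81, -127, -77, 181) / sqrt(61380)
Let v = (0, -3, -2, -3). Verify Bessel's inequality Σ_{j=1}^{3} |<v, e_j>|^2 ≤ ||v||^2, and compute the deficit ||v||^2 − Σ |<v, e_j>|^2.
Σ |<v, e_j>|^2 = 2834/155; ||v||^2 = 22; deficit = 576/155

Write each e_j = u_j / sqrt(<u_j, u_j>) where u_j is the displayed integer vector. Then <v, e_j> = <v, u_j> / sqrt(<u_j, u_j>), so |<v, e_j>|^2 = <v, u_j>^2 / <u_j, u_j>.
Coefficients: <v, e_1> = 5/sqrt(10), <v, e_2> = 125/sqrt(990), <v, e_3> = -8/sqrt(61380).
Square and sum: Σ |<v, e_j>|^2 = 2834/155.
Compute ||v||^2 = v·v = 22.
Deficit = 22 − 2834/155 = 576/155 ≥ 0, confirming Bessel's inequality. (The deficit equals ||v − Σ <v,e_j> e_j||^2, the squared distance from v to span{e_j}.)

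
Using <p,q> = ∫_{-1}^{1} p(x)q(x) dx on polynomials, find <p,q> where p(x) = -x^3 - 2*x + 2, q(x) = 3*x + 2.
<p,q> = 14/5

Expand the product: p(x)·q(x) = -3*x^4 - 2*x^3 - 6*x^2 + 2*x + 4.
∫_{-1}^{1} of each monomial x^k gives [2/(k+1) if k even, 0 if k odd]. Integrating term-by-term (or equivalently evaluating the antiderivative F(x) = -3*x^5/5 - x^4/2 - 2*x^3 + x^2 + 4*x at the endpoints):
  F(1) − F(−1) = 19/10 − (-9/10) = 14/5.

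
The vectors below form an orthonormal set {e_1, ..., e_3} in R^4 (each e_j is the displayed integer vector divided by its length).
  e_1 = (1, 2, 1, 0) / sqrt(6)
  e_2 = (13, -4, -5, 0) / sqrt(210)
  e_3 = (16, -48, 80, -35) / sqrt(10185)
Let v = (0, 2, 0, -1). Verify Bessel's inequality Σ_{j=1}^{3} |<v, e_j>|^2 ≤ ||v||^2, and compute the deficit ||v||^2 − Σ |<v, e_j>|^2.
Σ |<v, e_j>|^2 = 971/291; ||v||^2 = 5; deficit = 484/291

Write each e_j = u_j / sqrt(<u_j, u_j>) where u_j is the displayed integer vector. Then <v, e_j> = <v, u_j> / sqrt(<u_j, u_j>), so |<v, e_j>|^2 = <v, u_j>^2 / <u_j, u_j>.
Coefficients: <v, e_1> = 4/sqrt(6), <v, e_2> = -8/sqrt(210), <v, e_3> = -61/sqrt(10185).
Square and sum: Σ |<v, e_j>|^2 = 971/291.
Compute ||v||^2 = v·v = 5.
Deficit = 5 − 971/291 = 484/291 ≥ 0, confirming Bessel's inequality. (The deficit equals ||v − Σ <v,e_j> e_j||^2, the squared distance from v to span{e_j}.)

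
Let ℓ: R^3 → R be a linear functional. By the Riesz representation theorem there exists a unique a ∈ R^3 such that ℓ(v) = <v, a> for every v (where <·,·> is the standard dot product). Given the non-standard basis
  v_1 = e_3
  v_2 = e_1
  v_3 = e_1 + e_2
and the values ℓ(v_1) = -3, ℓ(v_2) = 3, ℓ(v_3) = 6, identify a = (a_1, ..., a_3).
a = (3, 3, -3)

Write a = (a_1, ..., a_3) in the standard basis. For each basis vector v_i, ℓ(v_i) = <v_i, a> is a linear equation in the a_j's. Collect the n equations into a matrix system V a = ℓ, where row i of V is v_i (expressed in the standard basis). Since V is invertible (lower-triangular with 1s on the diagonal, up to permutation), solve by back-substitution:
  V =
[[0, 0, 1],
 [1, 0, 0],
 [1, 1, 0]]
  V a = (-3, 3, 6)
Solving gives a = (3, 3, -3).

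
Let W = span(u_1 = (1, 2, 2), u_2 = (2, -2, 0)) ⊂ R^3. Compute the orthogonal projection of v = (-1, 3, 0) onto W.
proj_W(v) = (-25/17, 43/17, 12/17)

Set up U = [u_1 | ... | u_2] ∈ R^(3×2). The projector onto W = col(U) is P = U (U^T U)^(-1) U^T.
Compute U^T U =
  [9, -2]
  [-2, 8],
and U^T v = (5, -8).
Solve U^T U · c = U^T v for the coefficients: c = (6/17, -31/34). The projection is proj_W(v) = U c.
Check: (v - proj_W(v)) · u_1 = 0  (should be 0).
Check: (v - proj_W(v)) · u_2 = 0  (should be 0).
Result: proj_W(v) = (-25/17, 43/17, 12/17).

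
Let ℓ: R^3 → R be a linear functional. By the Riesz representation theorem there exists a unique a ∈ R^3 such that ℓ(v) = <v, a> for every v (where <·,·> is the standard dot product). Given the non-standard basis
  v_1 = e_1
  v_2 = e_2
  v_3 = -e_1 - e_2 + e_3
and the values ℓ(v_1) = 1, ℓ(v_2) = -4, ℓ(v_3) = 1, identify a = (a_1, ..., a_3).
a = (1, -4, -2)

Write a = (a_1, ..., a_3) in the standard basis. For each basis vector v_i, ℓ(v_i) = <v_i, a> is a linear equation in the a_j's. Collect the n equations into a matrix system V a = ℓ, where row i of V is v_i (expressed in the standard basis). Since V is invertible (lower-triangular with 1s on the diagonal, up to permutation), solve by back-substitution:
  V =
[[1, 0, 0],
 [0, 1, 0],
 [-1, -1, 1]]
  V a = (1, -4, 1)
Solving gives a = (1, -4, -2).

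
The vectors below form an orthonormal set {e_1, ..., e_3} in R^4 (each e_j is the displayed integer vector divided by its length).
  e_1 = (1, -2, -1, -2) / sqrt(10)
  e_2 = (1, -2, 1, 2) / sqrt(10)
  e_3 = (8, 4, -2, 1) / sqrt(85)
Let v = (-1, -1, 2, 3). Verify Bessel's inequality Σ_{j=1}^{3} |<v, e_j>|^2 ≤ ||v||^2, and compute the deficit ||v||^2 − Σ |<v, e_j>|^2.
Σ |<v, e_j>|^2 = 1274/85; ||v||^2 = 15; deficit = 1/85

Write each e_j = u_j / sqrt(<u_j, u_j>) where u_j is the displayed integer vector. Then <v, e_j> = <v, u_j> / sqrt(<u_j, u_j>), so |<v, e_j>|^2 = <v, u_j>^2 / <u_j, u_j>.
Coefficients: <v, e_1> = -7/sqrt(10), <v, e_2> = 9/sqrt(10), <v, e_3> = -13/sqrt(85).
Square and sum: Σ |<v, e_j>|^2 = 1274/85.
Compute ||v||^2 = v·v = 15.
Deficit = 15 − 1274/85 = 1/85 ≥ 0, confirming Bessel's inequality. (The deficit equals ||v − Σ <v,e_j> e_j||^2, the squared distance from v to span{e_j}.)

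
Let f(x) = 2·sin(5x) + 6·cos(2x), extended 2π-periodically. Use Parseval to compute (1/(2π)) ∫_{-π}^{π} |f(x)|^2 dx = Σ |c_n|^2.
Σ |c_n|^2 = 20

Expand |f|^2 and use orthogonality of {sin(nx), cos(mx)} on [-π, π]:
  ∫_{-π}^{π} sin(nx)^2 dx = π, ∫ cos(mx)^2 dx = π, and cross terms integrate to 0.
So ∫_{-π}^{π} f(x)^2 dx = 2^2 · π + 6^2 · π = (4 + 36)π.
Divide by 2π: (4 + 36)/2 = 20.
By Parseval, this equals Σ |c_n|^2.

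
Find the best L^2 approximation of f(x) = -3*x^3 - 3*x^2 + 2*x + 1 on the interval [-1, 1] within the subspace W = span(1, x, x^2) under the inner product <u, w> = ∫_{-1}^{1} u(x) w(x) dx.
g(x) = -3*x^2 + x/5 + 1

The best approximation g ∈ W is the orthogonal projection of f onto W. Writing g = a_0 + a_1 x + a_2 x^2, the coefficients solve the normal equations G · a = b where
  G_{ij} = <φ_i, φ_j> and b_i = <f, φ_i>, with φ_0 = 1, φ_1 = x, φ_2 = x^2.
G =
  [2, 0, 2/3]
  [0, 2/3, 0]
  [2/3, 0, 2/5],
b = (0, 2/15, -8/15).
Solving gives a_0 = 1, a_1 = 1/5, a_2 = -3, so
  g(x) = -3*x^2 + x/5 + 1.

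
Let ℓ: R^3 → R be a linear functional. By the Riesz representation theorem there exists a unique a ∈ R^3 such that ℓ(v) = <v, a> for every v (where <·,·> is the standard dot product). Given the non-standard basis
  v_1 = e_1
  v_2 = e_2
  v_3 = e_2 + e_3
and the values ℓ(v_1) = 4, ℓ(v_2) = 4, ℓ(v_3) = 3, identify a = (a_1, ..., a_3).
a = (4, 4, -1)

Write a = (a_1, ..., a_3) in the standard basis. For each basis vector v_i, ℓ(v_i) = <v_i, a> is a linear equation in the a_j's. Collect the n equations into a matrix system V a = ℓ, where row i of V is v_i (expressed in the standard basis). Since V is invertible (lower-triangular with 1s on the diagonal, up to permutation), solve by back-substitution:
  V =
[[1, 0, 0],
 [0, 1, 0],
 [0, 1, 1]]
  V a = (4, 4, 3)
Solving gives a = (4, 4, -1).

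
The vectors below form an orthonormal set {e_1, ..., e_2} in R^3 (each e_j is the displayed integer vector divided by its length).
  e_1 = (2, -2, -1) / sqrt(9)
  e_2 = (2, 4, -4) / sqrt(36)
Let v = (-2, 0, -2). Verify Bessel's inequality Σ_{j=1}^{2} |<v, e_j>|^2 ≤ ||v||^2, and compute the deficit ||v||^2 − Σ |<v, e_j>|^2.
Σ |<v, e_j>|^2 = 8/9; ||v||^2 = 8; deficit = 64/9

Write each e_j = u_j / sqrt(<u_j, u_j>) where u_j is the displayed integer vector. Then <v, e_j> = <v, u_j> / sqrt(<u_j, u_j>), so |<v, e_j>|^2 = <v, u_j>^2 / <u_j, u_j>.
Coefficients: <v, e_1> = -2/sqrt(9), <v, e_2> = 4/sqrt(36).
Square and sum: Σ |<v, e_j>|^2 = 8/9.
Compute ||v||^2 = v·v = 8.
Deficit = 8 − 8/9 = 64/9 ≥ 0, confirming Bessel's inequality. (The deficit equals ||v − Σ <v,e_j> e_j||^2, the squared distance from v to span{e_j}.)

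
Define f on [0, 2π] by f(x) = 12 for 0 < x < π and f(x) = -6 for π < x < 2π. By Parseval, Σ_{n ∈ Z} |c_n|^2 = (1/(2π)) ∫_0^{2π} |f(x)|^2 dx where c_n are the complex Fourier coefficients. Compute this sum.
Σ |c_n|^2 = 90

Parseval equates the L^2 energy of f (normalised by 1/(2π)) with the ℓ^2 sum of its Fourier coefficients: (1/(2π)) ∫_0^{2π} |f|^2 = Σ |c_n|^2.
Compute the left side: (1/(2π)) [∫_0^π 12^2 dx + ∫_π^{2π} (-6)^2 dx] = (1/(2π)) · (144π + 36π) = (144 + 36)/2 = 90.
So Σ_{n ∈ Z} |c_n|^2 = 90.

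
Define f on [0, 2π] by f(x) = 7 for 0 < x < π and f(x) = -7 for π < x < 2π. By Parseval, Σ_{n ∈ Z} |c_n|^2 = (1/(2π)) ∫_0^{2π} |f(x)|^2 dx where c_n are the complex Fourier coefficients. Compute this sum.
Σ |c_n|^2 = 49

Parseval equates the L^2 energy of f (normalised by 1/(2π)) with the ℓ^2 sum of its Fourier coefficients: (1/(2π)) ∫_0^{2π} |f|^2 = Σ |c_n|^2.
Compute the left side: (1/(2π)) [∫_0^π 7^2 dx + ∫_π^{2π} (-7)^2 dx] = (1/(2π)) · (49π + 49π) = (49 + 49)/2 = 49.
So Σ_{n ∈ Z} |c_n|^2 = 49.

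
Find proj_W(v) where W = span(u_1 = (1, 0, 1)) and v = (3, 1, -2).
proj_W(v) = (1/2, 0, 1/2)

Set up U = [u_1 | ... | u_1] ∈ R^(3×1). The projector onto W = col(U) is P = U (U^T U)^(-1) U^T.
Compute U^T U =
  [2],
and U^T v = (1).
Solve U^T U · c = U^T v for the coefficients: c = (1/2). The projection is proj_W(v) = U c.
Check: (v - proj_W(v)) · u_1 = 0  (should be 0).
Result: proj_W(v) = (1/2, 0, 1/2).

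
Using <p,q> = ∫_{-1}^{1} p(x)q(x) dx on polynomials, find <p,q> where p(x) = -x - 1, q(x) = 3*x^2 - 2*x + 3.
<p,q> = -20/3

Expand the product: p(x)·q(x) = -3*x^3 - x^2 - x - 3.
∫_{-1}^{1} of each monomial x^k gives [2/(k+1) if k even, 0 if k odd]. Integrating term-by-term (or equivalently evaluating the antiderivative F(x) = -3*x^4/4 - x^3/3 - x^2/2 - 3*x at the endpoints):
  F(1) − F(−1) = -55/12 − (25/12) = -20/3.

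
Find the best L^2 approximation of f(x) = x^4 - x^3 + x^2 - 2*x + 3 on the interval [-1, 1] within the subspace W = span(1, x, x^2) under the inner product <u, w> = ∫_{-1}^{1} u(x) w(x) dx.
g(x) = 13*x^2/7 - 13*x/5 + 102/35

The best approximation g ∈ W is the orthogonal projection of f onto W. Writing g = a_0 + a_1 x + a_2 x^2, the coefficients solve the normal equations G · a = b where
  G_{ij} = <φ_i, φ_j> and b_i = <f, φ_i>, with φ_0 = 1, φ_1 = x, φ_2 = x^2.
G =
  [2, 0, 2/3]
  [0, 2/3, 0]
  [2/3, 0, 2/5],
b = (106/15, -26/15, 94/35).
Solving gives a_0 = 102/35, a_1 = -13/5, a_2 = 13/7, so
  g(x) = 13*x^2/7 - 13*x/5 + 102/35.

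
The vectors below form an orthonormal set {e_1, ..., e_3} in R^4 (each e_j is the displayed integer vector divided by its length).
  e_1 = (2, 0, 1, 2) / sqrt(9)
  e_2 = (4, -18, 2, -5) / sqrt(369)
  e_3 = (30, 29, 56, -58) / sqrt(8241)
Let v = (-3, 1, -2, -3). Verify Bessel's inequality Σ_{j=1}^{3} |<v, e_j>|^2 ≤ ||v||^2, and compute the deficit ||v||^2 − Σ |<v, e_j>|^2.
Σ |<v, e_j>|^2 = 4574/201; ||v||^2 = 23; deficit = 49/201

Write each e_j = u_j / sqrt(<u_j, u_j>) where u_j is the displayed integer vector. Then <v, e_j> = <v, u_j> / sqrt(<u_j, u_j>), so |<v, e_j>|^2 = <v, u_j>^2 / <u_j, u_j>.
Coefficients: <v, e_1> = -14/sqrt(9), <v, e_2> = -19/sqrt(369), <v, e_3> = 1/sqrt(8241).
Square and sum: Σ |<v, e_j>|^2 = 4574/201.
Compute ||v||^2 = v·v = 23.
Deficit = 23 − 4574/201 = 49/201 ≥ 0, confirming Bessel's inequality. (The deficit equals ||v − Σ <v,e_j> e_j||^2, the squared distance from v to span{e_j}.)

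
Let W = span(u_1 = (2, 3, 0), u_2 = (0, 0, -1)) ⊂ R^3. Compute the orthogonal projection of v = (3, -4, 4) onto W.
proj_W(v) = (-12/13, -18/13, 4)

Set up U = [u_1 | ... | u_2] ∈ R^(3×2). The projector onto W = col(U) is P = U (U^T U)^(-1) U^T.
Compute U^T U =
  [13, 0]
  [0, 1],
and U^T v = (-6, -4).
Solve U^T U · c = U^T v for the coefficients: c = (-6/13, -4). The projection is proj_W(v) = U c.
Check: (v - proj_W(v)) · u_1 = 0  (should be 0).
Check: (v - proj_W(v)) · u_2 = 0  (should be 0).
Result: proj_W(v) = (-12/13, -18/13, 4).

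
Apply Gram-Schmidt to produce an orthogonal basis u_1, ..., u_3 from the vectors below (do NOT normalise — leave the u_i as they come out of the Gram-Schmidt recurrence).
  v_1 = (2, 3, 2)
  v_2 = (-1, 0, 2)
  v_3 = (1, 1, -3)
Orthogonal basis:
  u_1 = (2, 3, 2)
  u_2 = (-21/17, -6/17, 30/17)
  u_3 = (-2/3, 2/3, -1/3)

Apply the Gram-Schmidt recurrence
  u_1 = v_1
  u_i = v_i − Σ_{j<i} ((v_i · u_j) / (u_j · u_j)) · u_j.

Step by step this gives:
  u_1 = (2, 3, 2)
  u_2 = (-21/17, -6/17, 30/17)
  u_3 = (-2/3, 2/3, -1/3)

Orthogonality check:
  u_2 · u_1 = 0 (should be 0)
  u_3 · u_1 = 0 (should be 0)
  u_3 · u_2 = 0 (should be 0)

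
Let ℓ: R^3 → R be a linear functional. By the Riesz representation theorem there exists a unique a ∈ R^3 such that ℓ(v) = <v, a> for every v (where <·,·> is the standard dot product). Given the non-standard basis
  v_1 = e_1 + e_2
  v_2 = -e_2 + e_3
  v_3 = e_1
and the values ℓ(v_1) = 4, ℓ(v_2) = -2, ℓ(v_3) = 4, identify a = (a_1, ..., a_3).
a = (4, 0, -2)

Write a = (a_1, ..., a_3) in the standard basis. For each basis vector v_i, ℓ(v_i) = <v_i, a> is a linear equation in the a_j's. Collect the n equations into a matrix system V a = ℓ, where row i of V is v_i (expressed in the standard basis). Since V is invertible (lower-triangular with 1s on the diagonal, up to permutation), solve by back-substitution:
  V =
[[1, 1, 0],
 [0, -1, 1],
 [1, 0, 0]]
  V a = (4, -2, 4)
Solving gives a = (4, 0, -2).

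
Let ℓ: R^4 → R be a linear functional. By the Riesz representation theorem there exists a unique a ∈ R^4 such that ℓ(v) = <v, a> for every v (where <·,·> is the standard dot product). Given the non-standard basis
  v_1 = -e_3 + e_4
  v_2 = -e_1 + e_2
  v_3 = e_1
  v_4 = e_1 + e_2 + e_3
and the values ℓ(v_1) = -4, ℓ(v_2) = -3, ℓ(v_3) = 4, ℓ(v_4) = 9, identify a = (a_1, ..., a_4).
a = (4, 1, 4, 0)

Write a = (a_1, ..., a_4) in the standard basis. For each basis vector v_i, ℓ(v_i) = <v_i, a> is a linear equation in the a_j's. Collect the n equations into a matrix system V a = ℓ, where row i of V is v_i (expressed in the standard basis). Since V is invertible (lower-triangular with 1s on the diagonal, up to permutation), solve by back-substitution:
  V =
[[0, 0, -1, 1],
 [-1, 1, 0, 0],
 [1, 0, 0, 0],
 [1, 1, 1, 0]]
  V a = (-4, -3, 4, 9)
Solving gives a = (4, 1, 4, 0).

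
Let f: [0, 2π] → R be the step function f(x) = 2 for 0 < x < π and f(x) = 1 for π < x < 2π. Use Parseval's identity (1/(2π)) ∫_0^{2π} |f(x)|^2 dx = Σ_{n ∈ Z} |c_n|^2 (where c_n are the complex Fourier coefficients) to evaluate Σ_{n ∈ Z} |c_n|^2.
Σ |c_n|^2 = 5/2

Parseval equates the L^2 energy of f (normalised by 1/(2π)) with the ℓ^2 sum of its Fourier coefficients: (1/(2π)) ∫_0^{2π} |f|^2 = Σ |c_n|^2.
Compute the left side: (1/(2π)) [∫_0^π 2^2 dx + ∫_π^{2π} 1^2 dx] = (1/(2π)) · (4π + 1π) = (4 + 1)/2 = 5/2.
So Σ_{n ∈ Z} |c_n|^2 = 5/2.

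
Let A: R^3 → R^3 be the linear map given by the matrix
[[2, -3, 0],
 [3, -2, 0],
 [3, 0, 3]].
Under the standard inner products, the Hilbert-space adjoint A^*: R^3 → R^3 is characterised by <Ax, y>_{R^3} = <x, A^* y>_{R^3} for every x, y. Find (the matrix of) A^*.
A^* = A^T =
[[2, 3, 3],
 [-3, -2, 0],
 [0, 0, 3]]

For real matrices with standard dot products, the defining identity <Ax, y> = <x, A^* y> gives (Ax)^T y = x^T (A^*) y, i.e. x^T A^T y = x^T (A^*) y. Since this holds for all x, y, we must have A^* = A^T. Therefore
A^* =
[[2, 3, 3],
 [-3, -2, 0],
 [0, 0, 3]].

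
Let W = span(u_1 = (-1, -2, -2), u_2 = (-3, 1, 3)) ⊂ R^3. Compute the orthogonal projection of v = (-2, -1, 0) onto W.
proj_W(v) = (-148/73, -137/146, -7/146)

Set up U = [u_1 | ... | u_2] ∈ R^(3×2). The projector onto W = col(U) is P = U (U^T U)^(-1) U^T.
Compute U^T U =
  [9, -5]
  [-5, 19],
and U^T v = (4, 5).
Solve U^T U · c = U^T v for the coefficients: c = (101/146, 65/146). The projection is proj_W(v) = U c.
Check: (v - proj_W(v)) · u_1 = 0  (should be 0).
Check: (v - proj_W(v)) · u_2 = 0  (should be 0).
Result: proj_W(v) = (-148/73, -137/146, -7/146).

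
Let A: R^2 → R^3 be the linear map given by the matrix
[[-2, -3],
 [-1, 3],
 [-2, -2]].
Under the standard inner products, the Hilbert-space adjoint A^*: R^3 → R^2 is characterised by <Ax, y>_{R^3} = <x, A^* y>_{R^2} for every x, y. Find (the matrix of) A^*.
A^* = A^T =
[[-2, -1, -2],
 [-3, 3, -2]]

For real matrices with standard dot products, the defining identity <Ax, y> = <x, A^* y> gives (Ax)^T y = x^T (A^*) y, i.e. x^T A^T y = x^T (A^*) y. Since this holds for all x, y, we must have A^* = A^T. Therefore
A^* =
[[-2, -1, -2],
 [-3, 3, -2]].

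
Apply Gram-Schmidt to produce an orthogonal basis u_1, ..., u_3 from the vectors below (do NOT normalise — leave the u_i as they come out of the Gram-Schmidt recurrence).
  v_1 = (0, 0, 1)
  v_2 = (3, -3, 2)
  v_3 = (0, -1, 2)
Orthogonal basis:
  u_1 = (0, 0, 1)
  u_2 = (3, -3, 0)
  u_3 = (-1/2, -1/2, 0)

Apply the Gram-Schmidt recurrence
  u_1 = v_1
  u_i = v_i − Σ_{j<i} ((v_i · u_j) / (u_j · u_j)) · u_j.

Step by step this gives:
  u_1 = (0, 0, 1)
  u_2 = (3, -3, 0)
  u_3 = (-1/2, -1/2, 0)

Orthogonality check:
  u_2 · u_1 = 0 (should be 0)
  u_3 · u_1 = 0 (should be 0)
  u_3 · u_2 = 0 (should be 0)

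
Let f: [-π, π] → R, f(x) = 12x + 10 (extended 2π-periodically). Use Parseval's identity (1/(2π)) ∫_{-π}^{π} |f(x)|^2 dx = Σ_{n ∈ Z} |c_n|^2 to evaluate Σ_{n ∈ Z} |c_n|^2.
Σ |c_n|^2 = 48π^2 + 100

Expand and integrate term by term over [-π, π]:
  ∫ (12x)^2 dx = 144·(2π^3/3); ∫ 2·12·(10)·x dx = 0 (odd integrand); ∫ 10^2 dx = 100·2π.
So (1/(2π)) ∫_{-π}^{π} (12x + 10)^2 dx = 144π^2/3 + 100 = 48π^2 + 100.
Parseval ⇒ Σ |c_n|^2 = 48π^2 + 100.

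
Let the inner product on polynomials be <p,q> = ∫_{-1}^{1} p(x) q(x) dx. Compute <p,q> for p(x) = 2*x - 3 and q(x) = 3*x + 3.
<p,q> = -14

Expand the product: p(x)·q(x) = 6*x^2 - 3*x - 9.
∫_{-1}^{1} of each monomial x^k gives [2/(k+1) if k even, 0 if k odd]. Integrating term-by-term (or equivalently evaluating the antiderivative F(x) = 2*x^3 - 3*x^2/2 - 9*x at the endpoints):
  F(1) − F(−1) = -17/2 − (11/2) = -14.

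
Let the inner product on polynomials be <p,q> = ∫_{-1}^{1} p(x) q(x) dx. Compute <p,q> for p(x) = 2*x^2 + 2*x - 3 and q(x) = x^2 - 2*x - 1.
<p,q> = 4/5

Expand the product: p(x)·q(x) = 2*x^4 - 2*x^3 - 9*x^2 + 4*x + 3.
∫_{-1}^{1} of each monomial x^k gives [2/(k+1) if k even, 0 if k odd]. Integrating term-by-term (or equivalently evaluating the antiderivative F(x) = 2*x^5/5 - x^4/2 - 3*x^3 + 2*x^2 + 3*x at the endpoints):
  F(1) − F(−1) = 19/10 − (11/10) = 4/5.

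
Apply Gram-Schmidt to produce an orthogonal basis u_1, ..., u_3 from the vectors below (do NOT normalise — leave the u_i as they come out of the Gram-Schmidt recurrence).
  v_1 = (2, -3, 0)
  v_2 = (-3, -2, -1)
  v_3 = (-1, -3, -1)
Orthogonal basis:
  u_1 = (2, -3, 0)
  u_2 = (-3, -2, -1)
  u_3 = (6/91, 4/91, -2/7)

Apply the Gram-Schmidt recurrence
  u_1 = v_1
  u_i = v_i − Σ_{j<i} ((v_i · u_j) / (u_j · u_j)) · u_j.

Step by step this gives:
  u_1 = (2, -3, 0)
  u_2 = (-3, -2, -1)
  u_3 = (6/91, 4/91, -2/7)

Orthogonality check:
  u_2 · u_1 = 0 (should be 0)
  u_3 · u_1 = 0 (should be 0)
  u_3 · u_2 = 0 (should be 0)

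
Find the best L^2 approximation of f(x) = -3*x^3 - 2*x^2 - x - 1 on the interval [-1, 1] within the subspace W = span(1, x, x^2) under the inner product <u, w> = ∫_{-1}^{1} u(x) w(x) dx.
g(x) = -2*x^2 - 14*x/5 - 1

The best approximation g ∈ W is the orthogonal projection of f onto W. Writing g = a_0 + a_1 x + a_2 x^2, the coefficients solve the normal equations G · a = b where
  G_{ij} = <φ_i, φ_j> and b_i = <f, φ_i>, with φ_0 = 1, φ_1 = x, φ_2 = x^2.
G =
  [2, 0, 2/3]
  [0, 2/3, 0]
  [2/3, 0, 2/5],
b = (-10/3, -28/15, -22/15).
Solving gives a_0 = -1, a_1 = -14/5, a_2 = -2, so
  g(x) = -2*x^2 - 14*x/5 - 1.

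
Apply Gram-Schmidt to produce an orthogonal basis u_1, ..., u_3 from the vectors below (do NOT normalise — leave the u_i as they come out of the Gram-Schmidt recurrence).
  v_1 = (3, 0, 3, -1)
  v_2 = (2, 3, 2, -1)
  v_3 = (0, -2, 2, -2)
Orthogonal basis:
  u_1 = (3, 0, 3, -1)
  u_2 = (-1/19, 3, -1/19, -6/19)
  u_3 = (-224/173, -34/173, 122/173, -306/173)

Apply the Gram-Schmidt recurrence
  u_1 = v_1
  u_i = v_i − Σ_{j<i} ((v_i · u_j) / (u_j · u_j)) · u_j.

Step by step this gives:
  u_1 = (3, 0, 3, -1)
  u_2 = (-1/19, 3, -1/19, -6/19)
  u_3 = (-224/173, -34/173, 122/173, -306/173)

Orthogonality check:
  u_2 · u_1 = 0 (should be 0)
  u_3 · u_1 = 0 (should be 0)
  u_3 · u_2 = 0 (should be 0)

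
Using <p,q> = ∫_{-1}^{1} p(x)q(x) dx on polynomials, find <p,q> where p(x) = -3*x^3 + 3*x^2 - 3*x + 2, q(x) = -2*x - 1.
<p,q> = 2/5

Expand the product: p(x)·q(x) = 6*x^4 - 3*x^3 + 3*x^2 - x - 2.
∫_{-1}^{1} of each monomial x^k gives [2/(k+1) if k even, 0 if k odd]. Integrating term-by-term (or equivalently evaluating the antiderivative F(x) = 6*x^5/5 - 3*x^4/4 + x^3 - x^2/2 - 2*x at the endpoints):
  F(1) − F(−1) = -21/20 − (-29/20) = 2/5.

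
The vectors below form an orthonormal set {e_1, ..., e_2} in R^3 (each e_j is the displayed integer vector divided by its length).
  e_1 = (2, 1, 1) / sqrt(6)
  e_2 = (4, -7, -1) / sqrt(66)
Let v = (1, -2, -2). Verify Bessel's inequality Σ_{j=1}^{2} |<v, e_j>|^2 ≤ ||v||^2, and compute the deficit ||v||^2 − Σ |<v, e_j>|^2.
Σ |<v, e_j>|^2 = 74/11; ||v||^2 = 9; deficit = 25/11

Write each e_j = u_j / sqrt(<u_j, u_j>) where u_j is the displayed integer vector. Then <v, e_j> = <v, u_j> / sqrt(<u_j, u_j>), so |<v, e_j>|^2 = <v, u_j>^2 / <u_j, u_j>.
Coefficients: <v, e_1> = -2/sqrt(6), <v, e_2> = 20/sqrt(66).
Square and sum: Σ |<v, e_j>|^2 = 74/11.
Compute ||v||^2 = v·v = 9.
Deficit = 9 − 74/11 = 25/11 ≥ 0, confirming Bessel's inequality. (The deficit equals ||v − Σ <v,e_j> e_j||^2, the squared distance from v to span{e_j}.)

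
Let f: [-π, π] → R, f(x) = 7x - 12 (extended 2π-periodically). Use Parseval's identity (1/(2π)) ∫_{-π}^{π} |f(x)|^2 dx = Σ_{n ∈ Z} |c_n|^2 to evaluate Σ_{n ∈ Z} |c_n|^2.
Σ |c_n|^2 = 49π^2/3 + 144

Expand and integrate term by term over [-π, π]:
  ∫ (7x)^2 dx = 49·(2π^3/3); ∫ 2·7·(-12)·x dx = 0 (odd integrand); ∫ (-12)^2 dx = 144·2π.
So (1/(2π)) ∫_{-π}^{π} (7x - 12)^2 dx = 49π^2/3 + 144 = 49π^2/3 + 144.
Parseval ⇒ Σ |c_n|^2 = 49π^2/3 + 144.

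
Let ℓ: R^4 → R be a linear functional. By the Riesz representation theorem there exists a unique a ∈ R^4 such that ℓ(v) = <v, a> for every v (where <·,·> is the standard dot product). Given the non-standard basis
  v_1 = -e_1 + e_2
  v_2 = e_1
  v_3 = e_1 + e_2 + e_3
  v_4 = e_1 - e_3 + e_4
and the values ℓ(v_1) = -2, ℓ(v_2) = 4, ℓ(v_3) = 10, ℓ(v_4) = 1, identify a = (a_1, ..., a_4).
a = (4, 2, 4, 1)

Write a = (a_1, ..., a_4) in the standard basis. For each basis vector v_i, ℓ(v_i) = <v_i, a> is a linear equation in the a_j's. Collect the n equations into a matrix system V a = ℓ, where row i of V is v_i (expressed in the standard basis). Since V is invertible (lower-triangular with 1s on the diagonal, up to permutation), solve by back-substitution:
  V =
[[-1, 1, 0, 0],
 [1, 0, 0, 0],
 [1, 1, 1, 0],
 [1, 0, -1, 1]]
  V a = (-2, 4, 10, 1)
Solving gives a = (4, 2, 4, 1).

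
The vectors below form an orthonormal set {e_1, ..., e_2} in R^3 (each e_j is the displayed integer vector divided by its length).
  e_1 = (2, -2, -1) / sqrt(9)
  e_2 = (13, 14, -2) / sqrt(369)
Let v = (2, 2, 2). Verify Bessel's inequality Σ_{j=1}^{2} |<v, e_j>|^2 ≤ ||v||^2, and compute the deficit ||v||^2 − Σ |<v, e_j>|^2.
Σ |<v, e_j>|^2 = 296/41; ||v||^2 = 12; deficit = 196/41

Write each e_j = u_j / sqrt(<u_j, u_j>) where u_j is the displayed integer vector. Then <v, e_j> = <v, u_j> / sqrt(<u_j, u_j>), so |<v, e_j>|^2 = <v, u_j>^2 / <u_j, u_j>.
Coefficients: <v, e_1> = -2/sqrt(9), <v, e_2> = 50/sqrt(369).
Square and sum: Σ |<v, e_j>|^2 = 296/41.
Compute ||v||^2 = v·v = 12.
Deficit = 12 − 296/41 = 196/41 ≥ 0, confirming Bessel's inequality. (The deficit equals ||v − Σ <v,e_j> e_j||^2, the squared distance from v to span{e_j}.)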